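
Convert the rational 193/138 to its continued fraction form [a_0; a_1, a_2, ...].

Run the Euclidean algorithm on 193 and 138; the successive quotients are the partial quotients a_0, a_1, ... (each step inverts the fractional part left over by the previous one):
  193 = 1*138 + 55, so a_0 = 1.
  138 = 2*55 + 28, so a_1 = 2.
  55 = 1*28 + 27, so a_2 = 1.
  28 = 1*27 + 1, so a_3 = 1.
  27 = 27*1 + 0, so a_4 = 27.
The remainder reaches 0 after 5 divisions, so the expansion has 5 partial quotients, read off in order.

[1; 2, 1, 1, 27]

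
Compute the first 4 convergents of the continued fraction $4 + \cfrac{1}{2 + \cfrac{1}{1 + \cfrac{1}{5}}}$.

Using the convergent recurrence p_i = a_i*p_{i-1} + p_{i-2}, q_i = a_i*q_{i-1} + q_{i-2} with p_{-2}=0, p_{-1}=1, q_{-2}=1, q_{-1}=0:
  i=0: a_0=4, p_0 = 4*1 + 0 = 4, q_0 = 4*0 + 1 = 1.
  i=1: a_1=2, p_1 = 2*4 + 1 = 9, q_1 = 2*1 + 0 = 2.
  i=2: a_2=1, p_2 = 1*9 + 4 = 13, q_2 = 1*2 + 1 = 3.
  i=3: a_3=5, p_3 = 5*13 + 9 = 74, q_3 = 5*3 + 2 = 17.

4/1, 9/2, 13/3, 74/17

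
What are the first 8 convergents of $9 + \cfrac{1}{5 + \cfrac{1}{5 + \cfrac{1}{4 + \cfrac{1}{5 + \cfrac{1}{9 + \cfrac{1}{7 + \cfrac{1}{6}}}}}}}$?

Using the convergent recurrence p_i = a_i*p_{i-1} + p_{i-2}, q_i = a_i*q_{i-1} + q_{i-2} with p_{-2}=0, p_{-1}=1, q_{-2}=1, q_{-1}=0:
  i=0: a_0=9, p_0 = 9*1 + 0 = 9, q_0 = 9*0 + 1 = 1.
  i=1: a_1=5, p_1 = 5*9 + 1 = 46, q_1 = 5*1 + 0 = 5.
  i=2: a_2=5, p_2 = 5*46 + 9 = 239, q_2 = 5*5 + 1 = 26.
  i=3: a_3=4, p_3 = 4*239 + 46 = 1002, q_3 = 4*26 + 5 = 109.
  i=4: a_4=5, p_4 = 5*1002 + 239 = 5249, q_4 = 5*109 + 26 = 571.
  i=5: a_5=9, p_5 = 9*5249 + 1002 = 48243, q_5 = 9*571 + 109 = 5248.
  i=6: a_6=7, p_6 = 7*48243 + 5249 = 342950, q_6 = 7*5248 + 571 = 37307.
  i=7: a_7=6, p_7 = 6*342950 + 48243 = 2105943, q_7 = 6*37307 + 5248 = 229090.

9/1, 46/5, 239/26, 1002/109, 5249/571, 48243/5248, 342950/37307, 2105943/229090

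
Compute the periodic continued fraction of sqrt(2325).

[48; (4, 1, 1, 2, 1, 1, 4, 96)]

Write x_i = (sqrt(2325) + m_i)/d_i with (m_0, d_0) = (0, 1). a_0 = floor(sqrt(2325)) = 48, since 48^2 = 2304 <= 2325 < 2401 = 49^2.
Iterate m_{i+1} = d_i*a_i - m_i, d_{i+1} = (2325 - m_{i+1}^2)/d_i, a_{i+1} = floor((a_0 + m_{i+1})/d_{i+1}):
  m_1 = 1*48 - 0 = 48, d_1 = (2325 - 48^2)/1 = 21/1 = 21, a_1 = floor((48 + 48)/21) = 4.
  m_2 = 21*4 - 48 = 36, d_2 = (2325 - 36^2)/21 = 1029/21 = 49, a_2 = floor((48 + 36)/49) = 1.
  m_3 = 49*1 - 36 = 13, d_3 = (2325 - 13^2)/49 = 2156/49 = 44, a_3 = floor((48 + 13)/44) = 1.
  m_4 = 44*1 - 13 = 31, d_4 = (2325 - 31^2)/44 = 1364/44 = 31, a_4 = floor((48 + 31)/31) = 2.
  m_5 = 31*2 - 31 = 31, d_5 = (2325 - 31^2)/31 = 1364/31 = 44, a_5 = floor((48 + 31)/44) = 1.
  m_6 = 44*1 - 31 = 13, d_6 = (2325 - 13^2)/44 = 2156/44 = 49, a_6 = floor((48 + 13)/49) = 1.
  m_7 = 49*1 - 13 = 36, d_7 = (2325 - 36^2)/49 = 1029/49 = 21, a_7 = floor((48 + 36)/21) = 4.
  m_8 = 21*4 - 36 = 48, d_8 = (2325 - 48^2)/21 = 21/21 = 1, a_8 = floor((48 + 48)/1) = 96.
  m_9 = 1*96 - 48 = 48, d_9 = (2325 - 48^2)/1 = 21/1 = 21: (m_9, d_9) = (m_1, d_1) = (48, 21), so from here the quotients repeat a_1, ..., a_8; the period length is 8.
Hence the expansion of sqrt(2325) is a_0 = 48 followed by the repeating block 4, 1, 1, 2, 1, 1, 4, 96 (period 8).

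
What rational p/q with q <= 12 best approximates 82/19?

Expand x = 82/19 as a continued fraction with the Euclidean algorithm:
  82 = 4*19 + 6, so a_0 = 4.
  19 = 3*6 + 1, so a_1 = 3.
  6 = 6*1 + 0, so a_2 = 6.
so x = [4; 3, 6].
Convergents (p_i = a_i*p_{i-1} + p_{i-2}, q_i = a_i*q_{i-1} + q_{i-2} with p_{-2}=0, p_{-1}=1, q_{-2}=1, q_{-1}=0), until the denominator exceeds 12:
  i=0: a_0=4, p_0 = 4*1 + 0 = 4, q_0 = 4*0 + 1 = 1.
  i=1: a_1=3, p_1 = 3*4 + 1 = 13, q_1 = 3*1 + 0 = 3.
  i=2: a_2=6, p_2 = 6*13 + 4 = 82, q_2 = 6*3 + 1 = 19.
q_2 = 19 > 12, so the last convergent with denominator <= 12 is p_1/q_1 = 13/3.
The closest fraction with denominator <= 12 is either p_1/q_1 or the intermediate fraction (k*p_1 + p_0)/(k*q_1 + q_0) with the largest k >= 1 whose denominator stays <= 12; these approach x as k grows, and every other convergent or intermediate fraction in range is farther away.
Largest k: floor((12 - q_0)/q_1) = floor((12 - 1)/3) = 3.
That gives (3*13 + 4)/(3*3 + 1) = 43/10.
Compare the errors: |x - 13/3| = |82*3 - 13*19|/(19*3) = 1/57, and |x - 43/10| = |82*10 - 43*19|/(19*10) = 3/190.
Cross-multiplying, 3*57 = 171 < 190 = 1*190, so 3/190 is smaller: the intermediate fraction 43/10 is closer to x than 13/3.

43/10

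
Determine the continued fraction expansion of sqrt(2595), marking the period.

[50; (1, 15, 1, 100)]

Write x_i = (sqrt(2595) + m_i)/d_i with (m_0, d_0) = (0, 1). a_0 = floor(sqrt(2595)) = 50, since 50^2 = 2500 <= 2595 < 2601 = 51^2.
Iterate m_{i+1} = d_i*a_i - m_i, d_{i+1} = (2595 - m_{i+1}^2)/d_i, a_{i+1} = floor((a_0 + m_{i+1})/d_{i+1}):
  m_1 = 1*50 - 0 = 50, d_1 = (2595 - 50^2)/1 = 95/1 = 95, a_1 = floor((50 + 50)/95) = 1.
  m_2 = 95*1 - 50 = 45, d_2 = (2595 - 45^2)/95 = 570/95 = 6, a_2 = floor((50 + 45)/6) = 15.
  m_3 = 6*15 - 45 = 45, d_3 = (2595 - 45^2)/6 = 570/6 = 95, a_3 = floor((50 + 45)/95) = 1.
  m_4 = 95*1 - 45 = 50, d_4 = (2595 - 50^2)/95 = 95/95 = 1, a_4 = floor((50 + 50)/1) = 100.
  m_5 = 1*100 - 50 = 50, d_5 = (2595 - 50^2)/1 = 95/1 = 95: (m_5, d_5) = (m_1, d_1) = (50, 95), so from here the quotients repeat a_1, ..., a_4; the period length is 4.
Hence the expansion of sqrt(2595) is a_0 = 50 followed by the repeating block 1, 15, 1, 100 (period 4).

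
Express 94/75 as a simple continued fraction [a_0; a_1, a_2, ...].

[1; 3, 1, 18]

Run the Euclidean algorithm on 94 and 75; the successive quotients are the partial quotients a_0, a_1, ... (each step inverts the fractional part left over by the previous one):
  94 = 1*75 + 19, so a_0 = 1.
  75 = 3*19 + 18, so a_1 = 3.
  19 = 1*18 + 1, so a_2 = 1.
  18 = 18*1 + 0, so a_3 = 18.
The remainder reaches 0 after 4 divisions, so the expansion has 4 partial quotients, read off in order.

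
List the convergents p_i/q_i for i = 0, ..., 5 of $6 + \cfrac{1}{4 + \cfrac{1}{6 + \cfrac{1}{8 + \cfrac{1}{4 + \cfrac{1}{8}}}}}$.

6/1, 25/4, 156/25, 1273/204, 5248/841, 43257/6932

Using the convergent recurrence p_i = a_i*p_{i-1} + p_{i-2}, q_i = a_i*q_{i-1} + q_{i-2} with p_{-2}=0, p_{-1}=1, q_{-2}=1, q_{-1}=0:
  i=0: a_0=6, p_0 = 6*1 + 0 = 6, q_0 = 6*0 + 1 = 1.
  i=1: a_1=4, p_1 = 4*6 + 1 = 25, q_1 = 4*1 + 0 = 4.
  i=2: a_2=6, p_2 = 6*25 + 6 = 156, q_2 = 6*4 + 1 = 25.
  i=3: a_3=8, p_3 = 8*156 + 25 = 1273, q_3 = 8*25 + 4 = 204.
  i=4: a_4=4, p_4 = 4*1273 + 156 = 5248, q_4 = 4*204 + 25 = 841.
  i=5: a_5=8, p_5 = 8*5248 + 1273 = 43257, q_5 = 8*841 + 204 = 6932.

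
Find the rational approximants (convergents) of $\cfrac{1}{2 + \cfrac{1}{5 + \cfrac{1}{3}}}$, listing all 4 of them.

0/1, 1/2, 5/11, 16/35

Using the convergent recurrence p_i = a_i*p_{i-1} + p_{i-2}, q_i = a_i*q_{i-1} + q_{i-2} with p_{-2}=0, p_{-1}=1, q_{-2}=1, q_{-1}=0:
  i=0: a_0=0, p_0 = 0*1 + 0 = 0, q_0 = 0*0 + 1 = 1.
  i=1: a_1=2, p_1 = 2*0 + 1 = 1, q_1 = 2*1 + 0 = 2.
  i=2: a_2=5, p_2 = 5*1 + 0 = 5, q_2 = 5*2 + 1 = 11.
  i=3: a_3=3, p_3 = 3*5 + 1 = 16, q_3 = 3*11 + 2 = 35.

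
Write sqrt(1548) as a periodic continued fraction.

Write x_i = (sqrt(1548) + m_i)/d_i with (m_0, d_0) = (0, 1). a_0 = floor(sqrt(1548)) = 39, since 39^2 = 1521 <= 1548 < 1600 = 40^2.
Iterate m_{i+1} = d_i*a_i - m_i, d_{i+1} = (1548 - m_{i+1}^2)/d_i, a_{i+1} = floor((a_0 + m_{i+1})/d_{i+1}):
  m_1 = 1*39 - 0 = 39, d_1 = (1548 - 39^2)/1 = 27/1 = 27, a_1 = floor((39 + 39)/27) = 2.
  m_2 = 27*2 - 39 = 15, d_2 = (1548 - 15^2)/27 = 1323/27 = 49, a_2 = floor((39 + 15)/49) = 1.
  m_3 = 49*1 - 15 = 34, d_3 = (1548 - 34^2)/49 = 392/49 = 8, a_3 = floor((39 + 34)/8) = 9.
  m_4 = 8*9 - 34 = 38, d_4 = (1548 - 38^2)/8 = 104/8 = 13, a_4 = floor((39 + 38)/13) = 5.
  m_5 = 13*5 - 38 = 27, d_5 = (1548 - 27^2)/13 = 819/13 = 63, a_5 = floor((39 + 27)/63) = 1.
  m_6 = 63*1 - 27 = 36, d_6 = (1548 - 36^2)/63 = 252/63 = 4, a_6 = floor((39 + 36)/4) = 18.
  m_7 = 4*18 - 36 = 36, d_7 = (1548 - 36^2)/4 = 252/4 = 63, a_7 = floor((39 + 36)/63) = 1.
  m_8 = 63*1 - 36 = 27, d_8 = (1548 - 27^2)/63 = 819/63 = 13, a_8 = floor((39 + 27)/13) = 5.
  m_9 = 13*5 - 27 = 38, d_9 = (1548 - 38^2)/13 = 104/13 = 8, a_9 = floor((39 + 38)/8) = 9.
  m_10 = 8*9 - 38 = 34, d_10 = (1548 - 34^2)/8 = 392/8 = 49, a_10 = floor((39 + 34)/49) = 1.
  m_11 = 49*1 - 34 = 15, d_11 = (1548 - 15^2)/49 = 1323/49 = 27, a_11 = floor((39 + 15)/27) = 2.
  m_12 = 27*2 - 15 = 39, d_12 = (1548 - 39^2)/27 = 27/27 = 1, a_12 = floor((39 + 39)/1) = 78.
  m_13 = 1*78 - 39 = 39, d_13 = (1548 - 39^2)/1 = 27/1 = 27: (m_13, d_13) = (m_1, d_1) = (39, 27), so from here the quotients repeat a_1, ..., a_12; the period length is 12.
Hence the expansion of sqrt(1548) is a_0 = 39 followed by the repeating block 2, 1, 9, 5, 1, 18, 1, 5, 9, 1, 2, 78 (period 12).

[39; (2, 1, 9, 5, 1, 18, 1, 5, 9, 1, 2, 78)]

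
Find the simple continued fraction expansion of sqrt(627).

Write x_i = (sqrt(627) + m_i)/d_i with (m_0, d_0) = (0, 1). a_0 = floor(sqrt(627)) = 25, since 25^2 = 625 <= 627 < 676 = 26^2.
Iterate m_{i+1} = d_i*a_i - m_i, d_{i+1} = (627 - m_{i+1}^2)/d_i, a_{i+1} = floor((a_0 + m_{i+1})/d_{i+1}):
  m_1 = 1*25 - 0 = 25, d_1 = (627 - 25^2)/1 = 2/1 = 2, a_1 = floor((25 + 25)/2) = 25.
  m_2 = 2*25 - 25 = 25, d_2 = (627 - 25^2)/2 = 2/2 = 1, a_2 = floor((25 + 25)/1) = 50.
  m_3 = 1*50 - 25 = 25, d_3 = (627 - 25^2)/1 = 2/1 = 2: (m_3, d_3) = (m_1, d_1) = (25, 2), so from here the quotients repeat a_1, a_2; the period length is 2.
Hence the expansion of sqrt(627) is a_0 = 25 followed by the repeating block 25, 50 (period 2).

[25; (25, 50)]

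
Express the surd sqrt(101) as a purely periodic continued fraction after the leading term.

[10; (20)]

Write x_i = (sqrt(101) + m_i)/d_i with (m_0, d_0) = (0, 1). a_0 = floor(sqrt(101)) = 10, since 10^2 = 100 <= 101 < 121 = 11^2.
Iterate m_{i+1} = d_i*a_i - m_i, d_{i+1} = (101 - m_{i+1}^2)/d_i, a_{i+1} = floor((a_0 + m_{i+1})/d_{i+1}):
  m_1 = 1*10 - 0 = 10, d_1 = (101 - 10^2)/1 = 1/1 = 1, a_1 = floor((10 + 10)/1) = 20.
  m_2 = 1*20 - 10 = 10, d_2 = (101 - 10^2)/1 = 1/1 = 1: (m_2, d_2) = (m_1, d_1) = (10, 1), so from here the quotient a_1 repeats; the period length is 1.
Hence the expansion of sqrt(101) is a_0 = 10 followed by the repeating block 20 (period 1).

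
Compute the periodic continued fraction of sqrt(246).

Write x_i = (sqrt(246) + m_i)/d_i with (m_0, d_0) = (0, 1). a_0 = floor(sqrt(246)) = 15, since 15^2 = 225 <= 246 < 256 = 16^2.
Iterate m_{i+1} = d_i*a_i - m_i, d_{i+1} = (246 - m_{i+1}^2)/d_i, a_{i+1} = floor((a_0 + m_{i+1})/d_{i+1}):
  m_1 = 1*15 - 0 = 15, d_1 = (246 - 15^2)/1 = 21/1 = 21, a_1 = floor((15 + 15)/21) = 1.
  m_2 = 21*1 - 15 = 6, d_2 = (246 - 6^2)/21 = 210/21 = 10, a_2 = floor((15 + 6)/10) = 2.
  m_3 = 10*2 - 6 = 14, d_3 = (246 - 14^2)/10 = 50/10 = 5, a_3 = floor((15 + 14)/5) = 5.
  m_4 = 5*5 - 14 = 11, d_4 = (246 - 11^2)/5 = 125/5 = 25, a_4 = floor((15 + 11)/25) = 1.
  m_5 = 25*1 - 11 = 14, d_5 = (246 - 14^2)/25 = 50/25 = 2, a_5 = floor((15 + 14)/2) = 14.
  m_6 = 2*14 - 14 = 14, d_6 = (246 - 14^2)/2 = 50/2 = 25, a_6 = floor((15 + 14)/25) = 1.
  m_7 = 25*1 - 14 = 11, d_7 = (246 - 11^2)/25 = 125/25 = 5, a_7 = floor((15 + 11)/5) = 5.
  m_8 = 5*5 - 11 = 14, d_8 = (246 - 14^2)/5 = 50/5 = 10, a_8 = floor((15 + 14)/10) = 2.
  m_9 = 10*2 - 14 = 6, d_9 = (246 - 6^2)/10 = 210/10 = 21, a_9 = floor((15 + 6)/21) = 1.
  m_10 = 21*1 - 6 = 15, d_10 = (246 - 15^2)/21 = 21/21 = 1, a_10 = floor((15 + 15)/1) = 30.
  m_11 = 1*30 - 15 = 15, d_11 = (246 - 15^2)/1 = 21/1 = 21: (m_11, d_11) = (m_1, d_1) = (15, 21), so from here the quotients repeat a_1, ..., a_10; the period length is 10.
Hence the expansion of sqrt(246) is a_0 = 15 followed by the repeating block 1, 2, 5, 1, 14, 1, 5, 2, 1, 30 (period 10).

[15; (1, 2, 5, 1, 14, 1, 5, 2, 1, 30)]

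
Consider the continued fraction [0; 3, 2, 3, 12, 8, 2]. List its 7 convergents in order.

Using the convergent recurrence p_i = a_i*p_{i-1} + p_{i-2}, q_i = a_i*q_{i-1} + q_{i-2} with p_{-2}=0, p_{-1}=1, q_{-2}=1, q_{-1}=0:
  i=0: a_0=0, p_0 = 0*1 + 0 = 0, q_0 = 0*0 + 1 = 1.
  i=1: a_1=3, p_1 = 3*0 + 1 = 1, q_1 = 3*1 + 0 = 3.
  i=2: a_2=2, p_2 = 2*1 + 0 = 2, q_2 = 2*3 + 1 = 7.
  i=3: a_3=3, p_3 = 3*2 + 1 = 7, q_3 = 3*7 + 3 = 24.
  i=4: a_4=12, p_4 = 12*7 + 2 = 86, q_4 = 12*24 + 7 = 295.
  i=5: a_5=8, p_5 = 8*86 + 7 = 695, q_5 = 8*295 + 24 = 2384.
  i=6: a_6=2, p_6 = 2*695 + 86 = 1476, q_6 = 2*2384 + 295 = 5063.

0/1, 1/3, 2/7, 7/24, 86/295, 695/2384, 1476/5063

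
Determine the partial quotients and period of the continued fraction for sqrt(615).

Write x_i = (sqrt(615) + m_i)/d_i with (m_0, d_0) = (0, 1). a_0 = floor(sqrt(615)) = 24, since 24^2 = 576 <= 615 < 625 = 25^2.
Iterate m_{i+1} = d_i*a_i - m_i, d_{i+1} = (615 - m_{i+1}^2)/d_i, a_{i+1} = floor((a_0 + m_{i+1})/d_{i+1}):
  m_1 = 1*24 - 0 = 24, d_1 = (615 - 24^2)/1 = 39/1 = 39, a_1 = floor((24 + 24)/39) = 1.
  m_2 = 39*1 - 24 = 15, d_2 = (615 - 15^2)/39 = 390/39 = 10, a_2 = floor((24 + 15)/10) = 3.
  m_3 = 10*3 - 15 = 15, d_3 = (615 - 15^2)/10 = 390/10 = 39, a_3 = floor((24 + 15)/39) = 1.
  m_4 = 39*1 - 15 = 24, d_4 = (615 - 24^2)/39 = 39/39 = 1, a_4 = floor((24 + 24)/1) = 48.
  m_5 = 1*48 - 24 = 24, d_5 = (615 - 24^2)/1 = 39/1 = 39: (m_5, d_5) = (m_1, d_1) = (24, 39), so from here the quotients repeat a_1, ..., a_4; the period length is 4.
Hence the expansion of sqrt(615) is a_0 = 24 followed by the repeating block 1, 3, 1, 48 (period 4).

[24; (1, 3, 1, 48)]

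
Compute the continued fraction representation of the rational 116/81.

Run the Euclidean algorithm on 116 and 81; the successive quotients are the partial quotients a_0, a_1, ... (each step inverts the fractional part left over by the previous one):
  116 = 1*81 + 35, so a_0 = 1.
  81 = 2*35 + 11, so a_1 = 2.
  35 = 3*11 + 2, so a_2 = 3.
  11 = 5*2 + 1, so a_3 = 5.
  2 = 2*1 + 0, so a_4 = 2.
The remainder reaches 0 after 5 divisions, so the expansion has 5 partial quotients, read off in order.

[1; 2, 3, 5, 2]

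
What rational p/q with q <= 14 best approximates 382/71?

70/13

Expand x = 382/71 as a continued fraction with the Euclidean algorithm:
  382 = 5*71 + 27, so a_0 = 5.
  71 = 2*27 + 17, so a_1 = 2.
  27 = 1*17 + 10, so a_2 = 1.
  17 = 1*10 + 7, so a_3 = 1.
  10 = 1*7 + 3, so a_4 = 1.
  7 = 2*3 + 1, so a_5 = 2.
  3 = 3*1 + 0, so a_6 = 3.
so x = [5; 2, 1, 1, 1, 2, 3].
Convergents (p_i = a_i*p_{i-1} + p_{i-2}, q_i = a_i*q_{i-1} + q_{i-2} with p_{-2}=0, p_{-1}=1, q_{-2}=1, q_{-1}=0), until the denominator exceeds 14:
  i=0: a_0=5, p_0 = 5*1 + 0 = 5, q_0 = 5*0 + 1 = 1.
  i=1: a_1=2, p_1 = 2*5 + 1 = 11, q_1 = 2*1 + 0 = 2.
  i=2: a_2=1, p_2 = 1*11 + 5 = 16, q_2 = 1*2 + 1 = 3.
  i=3: a_3=1, p_3 = 1*16 + 11 = 27, q_3 = 1*3 + 2 = 5.
  i=4: a_4=1, p_4 = 1*27 + 16 = 43, q_4 = 1*5 + 3 = 8.
  i=5: a_5=2, p_5 = 2*43 + 27 = 113, q_5 = 2*8 + 5 = 21.
q_5 = 21 > 14, so the last convergent with denominator <= 14 is p_4/q_4 = 43/8.
The closest fraction with denominator <= 14 is either p_4/q_4 or the intermediate fraction (k*p_4 + p_3)/(k*q_4 + q_3) with the largest k >= 1 whose denominator stays <= 14; these approach x as k grows, and every other convergent or intermediate fraction in range is farther away.
Largest k: floor((14 - q_3)/q_4) = floor((14 - 5)/8) = 1.
That gives (1*43 + 27)/(1*8 + 5) = 70/13.
Compare the errors: |x - 43/8| = |382*8 - 43*71|/(71*8) = 3/568, and |x - 70/13| = |382*13 - 70*71|/(71*13) = 4/923.
Cross-multiplying, 4*568 = 2272 < 2769 = 3*923, so 4/923 is smaller: the intermediate fraction 70/13 is closer to x than 43/8.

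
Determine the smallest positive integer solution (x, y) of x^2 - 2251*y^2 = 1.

First expand sqrt(2251) as a continued fraction. With x_i = (sqrt(2251) + m_i)/d_i and (m_0, d_0) = (0, 1): a_0 = floor(sqrt(2251)) = 47, since 47^2 = 2209 <= 2251 < 2304 = 48^2.
Iterate m_{i+1} = d_i*a_i - m_i, d_{i+1} = (2251 - m_{i+1}^2)/d_i, a_{i+1} = floor((a_0 + m_{i+1})/d_{i+1}):
  m_1 = 1*47 - 0 = 47, d_1 = (2251 - 47^2)/1 = 42/1 = 42, a_1 = floor((47 + 47)/42) = 2.
  m_2 = 42*2 - 47 = 37, d_2 = (2251 - 37^2)/42 = 882/42 = 21, a_2 = floor((47 + 37)/21) = 4.
  m_3 = 21*4 - 37 = 47, d_3 = (2251 - 47^2)/21 = 42/21 = 2, a_3 = floor((47 + 47)/2) = 47.
  m_4 = 2*47 - 47 = 47, d_4 = (2251 - 47^2)/2 = 42/2 = 21, a_4 = floor((47 + 47)/21) = 4.
  m_5 = 21*4 - 47 = 37, d_5 = (2251 - 37^2)/21 = 882/21 = 42, a_5 = floor((47 + 37)/42) = 2.
  m_6 = 42*2 - 37 = 47, d_6 = (2251 - 47^2)/42 = 42/42 = 1, a_6 = floor((47 + 47)/1) = 94.
  m_7 = 1*94 - 47 = 47, d_7 = (2251 - 47^2)/1 = 42/1 = 42: (m_7, d_7) = (m_1, d_1) = (47, 42), so from here the quotients repeat a_1, ..., a_6; the period length is 6.
So sqrt(2251) = [47; (2, 4, 47, 4, 2, 94)] with period length k = 6.
k is even, so the fundamental solution of x^2 - 2251y^2 = 1 is (p_{k-1}, q_{k-1}) = (p_5, q_5); compute convergents through index 5.
Convergents (p_i = a_i*p_{i-1} + p_{i-2}, q_i = a_i*q_{i-1} + q_{i-2} with p_{-2}=0, p_{-1}=1, q_{-2}=1, q_{-1}=0):
  i=0: a_0=47, p_0 = 47*1 + 0 = 47, q_0 = 47*0 + 1 = 1.
  i=1: a_1=2, p_1 = 2*47 + 1 = 95, q_1 = 2*1 + 0 = 2.
  i=2: a_2=4, p_2 = 4*95 + 47 = 427, q_2 = 4*2 + 1 = 9.
  i=3: a_3=47, p_3 = 47*427 + 95 = 20164, q_3 = 47*9 + 2 = 425.
  i=4: a_4=4, p_4 = 4*20164 + 427 = 81083, q_4 = 4*425 + 9 = 1709.
  i=5: a_5=2, p_5 = 2*81083 + 20164 = 182330, q_5 = 2*1709 + 425 = 3843.
Check: 182330^2 - 2251*3843^2 = 33244228900 - 33244228899 = 1, so (x, y) = (182330, 3843) solves the equation, and by the theorem it is the least positive solution.

(x, y) = (182330, 3843)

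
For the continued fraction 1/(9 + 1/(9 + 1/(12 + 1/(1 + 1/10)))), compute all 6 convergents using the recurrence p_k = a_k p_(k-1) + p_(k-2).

Using the convergent recurrence p_i = a_i*p_{i-1} + p_{i-2}, q_i = a_i*q_{i-1} + q_{i-2} with p_{-2}=0, p_{-1}=1, q_{-2}=1, q_{-1}=0:
  i=0: a_0=0, p_0 = 0*1 + 0 = 0, q_0 = 0*0 + 1 = 1.
  i=1: a_1=9, p_1 = 9*0 + 1 = 1, q_1 = 9*1 + 0 = 9.
  i=2: a_2=9, p_2 = 9*1 + 0 = 9, q_2 = 9*9 + 1 = 82.
  i=3: a_3=12, p_3 = 12*9 + 1 = 109, q_3 = 12*82 + 9 = 993.
  i=4: a_4=1, p_4 = 1*109 + 9 = 118, q_4 = 1*993 + 82 = 1075.
  i=5: a_5=10, p_5 = 10*118 + 109 = 1289, q_5 = 10*1075 + 993 = 11743.

0/1, 1/9, 9/82, 109/993, 118/1075, 1289/11743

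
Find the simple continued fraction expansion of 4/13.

[0; 3, 4]

Run the Euclidean algorithm on 4 and 13; the successive quotients are the partial quotients a_0, a_1, ... (each step inverts the fractional part left over by the previous one):
  4 = 0*13 + 4, so a_0 = 0.
  13 = 3*4 + 1, so a_1 = 3.
  4 = 4*1 + 0, so a_2 = 4.
The remainder reaches 0 after 3 divisions, so the expansion has 3 partial quotients, read off in order.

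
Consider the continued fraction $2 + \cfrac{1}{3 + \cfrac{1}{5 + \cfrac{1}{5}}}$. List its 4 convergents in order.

2/1, 7/3, 37/16, 192/83

Using the convergent recurrence p_i = a_i*p_{i-1} + p_{i-2}, q_i = a_i*q_{i-1} + q_{i-2} with p_{-2}=0, p_{-1}=1, q_{-2}=1, q_{-1}=0:
  i=0: a_0=2, p_0 = 2*1 + 0 = 2, q_0 = 2*0 + 1 = 1.
  i=1: a_1=3, p_1 = 3*2 + 1 = 7, q_1 = 3*1 + 0 = 3.
  i=2: a_2=5, p_2 = 5*7 + 2 = 37, q_2 = 5*3 + 1 = 16.
  i=3: a_3=5, p_3 = 5*37 + 7 = 192, q_3 = 5*16 + 3 = 83.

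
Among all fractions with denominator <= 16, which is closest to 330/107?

Expand x = 330/107 as a continued fraction with the Euclidean algorithm:
  330 = 3*107 + 9, so a_0 = 3.
  107 = 11*9 + 8, so a_1 = 11.
  9 = 1*8 + 1, so a_2 = 1.
  8 = 8*1 + 0, so a_3 = 8.
so x = [3; 11, 1, 8].
Convergents (p_i = a_i*p_{i-1} + p_{i-2}, q_i = a_i*q_{i-1} + q_{i-2} with p_{-2}=0, p_{-1}=1, q_{-2}=1, q_{-1}=0), until the denominator exceeds 16:
  i=0: a_0=3, p_0 = 3*1 + 0 = 3, q_0 = 3*0 + 1 = 1.
  i=1: a_1=11, p_1 = 11*3 + 1 = 34, q_1 = 11*1 + 0 = 11.
  i=2: a_2=1, p_2 = 1*34 + 3 = 37, q_2 = 1*11 + 1 = 12.
  i=3: a_3=8, p_3 = 8*37 + 34 = 330, q_3 = 8*12 + 11 = 107.
q_3 = 107 > 16, so the last convergent with denominator <= 16 is p_2/q_2 = 37/12.
The closest fraction with denominator <= 16 is either p_2/q_2 or the intermediate fraction (k*p_2 + p_1)/(k*q_2 + q_1) with the largest k >= 1 whose denominator stays <= 16; these approach x as k grows, and every other convergent or intermediate fraction in range is farther away.
Largest k: floor((16 - q_1)/q_2) = floor((16 - 11)/12) = 0.
Since k = 0, no intermediate fraction beyond p_2/q_2 has denominator <= 16, so the convergent 37/12 is the closest (its error is |330*12 - 37*107|/(107*12) = 1/1284).

37/12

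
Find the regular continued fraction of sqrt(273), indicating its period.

[16; (1, 1, 10, 1, 1, 32)]

Write x_i = (sqrt(273) + m_i)/d_i with (m_0, d_0) = (0, 1). a_0 = floor(sqrt(273)) = 16, since 16^2 = 256 <= 273 < 289 = 17^2.
Iterate m_{i+1} = d_i*a_i - m_i, d_{i+1} = (273 - m_{i+1}^2)/d_i, a_{i+1} = floor((a_0 + m_{i+1})/d_{i+1}):
  m_1 = 1*16 - 0 = 16, d_1 = (273 - 16^2)/1 = 17/1 = 17, a_1 = floor((16 + 16)/17) = 1.
  m_2 = 17*1 - 16 = 1, d_2 = (273 - 1^2)/17 = 272/17 = 16, a_2 = floor((16 + 1)/16) = 1.
  m_3 = 16*1 - 1 = 15, d_3 = (273 - 15^2)/16 = 48/16 = 3, a_3 = floor((16 + 15)/3) = 10.
  m_4 = 3*10 - 15 = 15, d_4 = (273 - 15^2)/3 = 48/3 = 16, a_4 = floor((16 + 15)/16) = 1.
  m_5 = 16*1 - 15 = 1, d_5 = (273 - 1^2)/16 = 272/16 = 17, a_5 = floor((16 + 1)/17) = 1.
  m_6 = 17*1 - 1 = 16, d_6 = (273 - 16^2)/17 = 17/17 = 1, a_6 = floor((16 + 16)/1) = 32.
  m_7 = 1*32 - 16 = 16, d_7 = (273 - 16^2)/1 = 17/1 = 17: (m_7, d_7) = (m_1, d_1) = (16, 17), so from here the quotients repeat a_1, ..., a_6; the period length is 6.
Hence the expansion of sqrt(273) is a_0 = 16 followed by the repeating block 1, 1, 10, 1, 1, 32 (period 6).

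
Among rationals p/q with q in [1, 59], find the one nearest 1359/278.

Expand x = 1359/278 as a continued fraction with the Euclidean algorithm:
  1359 = 4*278 + 247, so a_0 = 4.
  278 = 1*247 + 31, so a_1 = 1.
  247 = 7*31 + 30, so a_2 = 7.
  31 = 1*30 + 1, so a_3 = 1.
  30 = 30*1 + 0, so a_4 = 30.
so x = [4; 1, 7, 1, 30].
Convergents (p_i = a_i*p_{i-1} + p_{i-2}, q_i = a_i*q_{i-1} + q_{i-2} with p_{-2}=0, p_{-1}=1, q_{-2}=1, q_{-1}=0), until the denominator exceeds 59:
  i=0: a_0=4, p_0 = 4*1 + 0 = 4, q_0 = 4*0 + 1 = 1.
  i=1: a_1=1, p_1 = 1*4 + 1 = 5, q_1 = 1*1 + 0 = 1.
  i=2: a_2=7, p_2 = 7*5 + 4 = 39, q_2 = 7*1 + 1 = 8.
  i=3: a_3=1, p_3 = 1*39 + 5 = 44, q_3 = 1*8 + 1 = 9.
  i=4: a_4=30, p_4 = 30*44 + 39 = 1359, q_4 = 30*9 + 8 = 278.
q_4 = 278 > 59, so the last convergent with denominator <= 59 is p_3/q_3 = 44/9.
The closest fraction with denominator <= 59 is either p_3/q_3 or the intermediate fraction (k*p_3 + p_2)/(k*q_3 + q_2) with the largest k >= 1 whose denominator stays <= 59; these approach x as k grows, and every other convergent or intermediate fraction in range is farther away.
Largest k: floor((59 - q_2)/q_3) = floor((59 - 8)/9) = 5.
That gives (5*44 + 39)/(5*9 + 8) = 259/53.
Compare the errors: |x - 44/9| = |1359*9 - 44*278|/(278*9) = 1/2502, and |x - 259/53| = |1359*53 - 259*278|/(278*53) = 25/14734.
Cross-multiplying, 1*14734 = 14734 < 62550 = 25*2502, so 1/2502 is smaller: the convergent 44/9 is closer to x than 259/53.

44/9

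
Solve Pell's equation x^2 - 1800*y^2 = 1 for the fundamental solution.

(x, y) = (19601, 462)

First expand sqrt(1800) as a continued fraction. With x_i = (sqrt(1800) + m_i)/d_i and (m_0, d_0) = (0, 1): a_0 = floor(sqrt(1800)) = 42, since 42^2 = 1764 <= 1800 < 1849 = 43^2.
Iterate m_{i+1} = d_i*a_i - m_i, d_{i+1} = (1800 - m_{i+1}^2)/d_i, a_{i+1} = floor((a_0 + m_{i+1})/d_{i+1}):
  m_1 = 1*42 - 0 = 42, d_1 = (1800 - 42^2)/1 = 36/1 = 36, a_1 = floor((42 + 42)/36) = 2.
  m_2 = 36*2 - 42 = 30, d_2 = (1800 - 30^2)/36 = 900/36 = 25, a_2 = floor((42 + 30)/25) = 2.
  m_3 = 25*2 - 30 = 20, d_3 = (1800 - 20^2)/25 = 1400/25 = 56, a_3 = floor((42 + 20)/56) = 1.
  m_4 = 56*1 - 20 = 36, d_4 = (1800 - 36^2)/56 = 504/56 = 9, a_4 = floor((42 + 36)/9) = 8.
  m_5 = 9*8 - 36 = 36, d_5 = (1800 - 36^2)/9 = 504/9 = 56, a_5 = floor((42 + 36)/56) = 1.
  m_6 = 56*1 - 36 = 20, d_6 = (1800 - 20^2)/56 = 1400/56 = 25, a_6 = floor((42 + 20)/25) = 2.
  m_7 = 25*2 - 20 = 30, d_7 = (1800 - 30^2)/25 = 900/25 = 36, a_7 = floor((42 + 30)/36) = 2.
  m_8 = 36*2 - 30 = 42, d_8 = (1800 - 42^2)/36 = 36/36 = 1, a_8 = floor((42 + 42)/1) = 84.
  m_9 = 1*84 - 42 = 42, d_9 = (1800 - 42^2)/1 = 36/1 = 36: (m_9, d_9) = (m_1, d_1) = (42, 36), so from here the quotients repeat a_1, ..., a_8; the period length is 8.
So sqrt(1800) = [42; (2, 2, 1, 8, 1, 2, 2, 84)] with period length k = 8.
k is even, so the fundamental solution of x^2 - 1800y^2 = 1 is (p_{k-1}, q_{k-1}) = (p_7, q_7); compute convergents through index 7.
Convergents (p_i = a_i*p_{i-1} + p_{i-2}, q_i = a_i*q_{i-1} + q_{i-2} with p_{-2}=0, p_{-1}=1, q_{-2}=1, q_{-1}=0):
  i=0: a_0=42, p_0 = 42*1 + 0 = 42, q_0 = 42*0 + 1 = 1.
  i=1: a_1=2, p_1 = 2*42 + 1 = 85, q_1 = 2*1 + 0 = 2.
  i=2: a_2=2, p_2 = 2*85 + 42 = 212, q_2 = 2*2 + 1 = 5.
  i=3: a_3=1, p_3 = 1*212 + 85 = 297, q_3 = 1*5 + 2 = 7.
  i=4: a_4=8, p_4 = 8*297 + 212 = 2588, q_4 = 8*7 + 5 = 61.
  i=5: a_5=1, p_5 = 1*2588 + 297 = 2885, q_5 = 1*61 + 7 = 68.
  i=6: a_6=2, p_6 = 2*2885 + 2588 = 8358, q_6 = 2*68 + 61 = 197.
  i=7: a_7=2, p_7 = 2*8358 + 2885 = 19601, q_7 = 2*197 + 68 = 462.
Check: 19601^2 - 1800*462^2 = 384199201 - 384199200 = 1, so (x, y) = (19601, 462) solves the equation, and by the theorem it is the least positive solution.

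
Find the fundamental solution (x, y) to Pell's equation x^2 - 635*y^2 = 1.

(x, y) = (126, 5)

First expand sqrt(635) as a continued fraction. With x_i = (sqrt(635) + m_i)/d_i and (m_0, d_0) = (0, 1): a_0 = floor(sqrt(635)) = 25, since 25^2 = 625 <= 635 < 676 = 26^2.
Iterate m_{i+1} = d_i*a_i - m_i, d_{i+1} = (635 - m_{i+1}^2)/d_i, a_{i+1} = floor((a_0 + m_{i+1})/d_{i+1}):
  m_1 = 1*25 - 0 = 25, d_1 = (635 - 25^2)/1 = 10/1 = 10, a_1 = floor((25 + 25)/10) = 5.
  m_2 = 10*5 - 25 = 25, d_2 = (635 - 25^2)/10 = 10/10 = 1, a_2 = floor((25 + 25)/1) = 50.
  m_3 = 1*50 - 25 = 25, d_3 = (635 - 25^2)/1 = 10/1 = 10: (m_3, d_3) = (m_1, d_1) = (25, 10), so from here the quotients repeat a_1, a_2; the period length is 2.
So sqrt(635) = [25; (5, 50)] with period length k = 2.
k is even, so the fundamental solution of x^2 - 635y^2 = 1 is (p_{k-1}, q_{k-1}) = (p_1, q_1); compute convergents through index 1.
Convergents (p_i = a_i*p_{i-1} + p_{i-2}, q_i = a_i*q_{i-1} + q_{i-2} with p_{-2}=0, p_{-1}=1, q_{-2}=1, q_{-1}=0):
  i=0: a_0=25, p_0 = 25*1 + 0 = 25, q_0 = 25*0 + 1 = 1.
  i=1: a_1=5, p_1 = 5*25 + 1 = 126, q_1 = 5*1 + 0 = 5.
Check: 126^2 - 635*5^2 = 15876 - 15875 = 1, so (x, y) = (126, 5) solves the equation, and by the theorem it is the least positive solution.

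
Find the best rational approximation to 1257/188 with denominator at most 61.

Expand x = 1257/188 as a continued fraction with the Euclidean algorithm:
  1257 = 6*188 + 129, so a_0 = 6.
  188 = 1*129 + 59, so a_1 = 1.
  129 = 2*59 + 11, so a_2 = 2.
  59 = 5*11 + 4, so a_3 = 5.
  11 = 2*4 + 3, so a_4 = 2.
  4 = 1*3 + 1, so a_5 = 1.
  3 = 3*1 + 0, so a_6 = 3.
so x = [6; 1, 2, 5, 2, 1, 3].
Convergents (p_i = a_i*p_{i-1} + p_{i-2}, q_i = a_i*q_{i-1} + q_{i-2} with p_{-2}=0, p_{-1}=1, q_{-2}=1, q_{-1}=0), until the denominator exceeds 61:
  i=0: a_0=6, p_0 = 6*1 + 0 = 6, q_0 = 6*0 + 1 = 1.
  i=1: a_1=1, p_1 = 1*6 + 1 = 7, q_1 = 1*1 + 0 = 1.
  i=2: a_2=2, p_2 = 2*7 + 6 = 20, q_2 = 2*1 + 1 = 3.
  i=3: a_3=5, p_3 = 5*20 + 7 = 107, q_3 = 5*3 + 1 = 16.
  i=4: a_4=2, p_4 = 2*107 + 20 = 234, q_4 = 2*16 + 3 = 35.
  i=5: a_5=1, p_5 = 1*234 + 107 = 341, q_5 = 1*35 + 16 = 51.
  i=6: a_6=3, p_6 = 3*341 + 234 = 1257, q_6 = 3*51 + 35 = 188.
q_6 = 188 > 61, so the last convergent with denominator <= 61 is p_5/q_5 = 341/51.
The closest fraction with denominator <= 61 is either p_5/q_5 or the intermediate fraction (k*p_5 + p_4)/(k*q_5 + q_4) with the largest k >= 1 whose denominator stays <= 61; these approach x as k grows, and every other convergent or intermediate fraction in range is farther away.
Largest k: floor((61 - q_4)/q_5) = floor((61 - 35)/51) = 0.
Since k = 0, no intermediate fraction beyond p_5/q_5 has denominator <= 61, so the convergent 341/51 is the closest (its error is |1257*51 - 341*188|/(188*51) = 1/9588).

341/51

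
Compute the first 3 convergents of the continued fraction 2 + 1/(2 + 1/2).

2/1, 5/2, 12/5

Using the convergent recurrence p_i = a_i*p_{i-1} + p_{i-2}, q_i = a_i*q_{i-1} + q_{i-2} with p_{-2}=0, p_{-1}=1, q_{-2}=1, q_{-1}=0:
  i=0: a_0=2, p_0 = 2*1 + 0 = 2, q_0 = 2*0 + 1 = 1.
  i=1: a_1=2, p_1 = 2*2 + 1 = 5, q_1 = 2*1 + 0 = 2.
  i=2: a_2=2, p_2 = 2*5 + 2 = 12, q_2 = 2*2 + 1 = 5.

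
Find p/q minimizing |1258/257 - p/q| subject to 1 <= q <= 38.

Expand x = 1258/257 as a continued fraction with the Euclidean algorithm:
  1258 = 4*257 + 230, so a_0 = 4.
  257 = 1*230 + 27, so a_1 = 1.
  230 = 8*27 + 14, so a_2 = 8.
  27 = 1*14 + 13, so a_3 = 1.
  14 = 1*13 + 1, so a_4 = 1.
  13 = 13*1 + 0, so a_5 = 13.
so x = [4; 1, 8, 1, 1, 13].
Convergents (p_i = a_i*p_{i-1} + p_{i-2}, q_i = a_i*q_{i-1} + q_{i-2} with p_{-2}=0, p_{-1}=1, q_{-2}=1, q_{-1}=0), until the denominator exceeds 38:
  i=0: a_0=4, p_0 = 4*1 + 0 = 4, q_0 = 4*0 + 1 = 1.
  i=1: a_1=1, p_1 = 1*4 + 1 = 5, q_1 = 1*1 + 0 = 1.
  i=2: a_2=8, p_2 = 8*5 + 4 = 44, q_2 = 8*1 + 1 = 9.
  i=3: a_3=1, p_3 = 1*44 + 5 = 49, q_3 = 1*9 + 1 = 10.
  i=4: a_4=1, p_4 = 1*49 + 44 = 93, q_4 = 1*10 + 9 = 19.
  i=5: a_5=13, p_5 = 13*93 + 49 = 1258, q_5 = 13*19 + 10 = 257.
q_5 = 257 > 38, so the last convergent with denominator <= 38 is p_4/q_4 = 93/19.
The closest fraction with denominator <= 38 is either p_4/q_4 or the intermediate fraction (k*p_4 + p_3)/(k*q_4 + q_3) with the largest k >= 1 whose denominator stays <= 38; these approach x as k grows, and every other convergent or intermediate fraction in range is farther away.
Largest k: floor((38 - q_3)/q_4) = floor((38 - 10)/19) = 1.
That gives (1*93 + 49)/(1*19 + 10) = 142/29.
Compare the errors: |x - 93/19| = |1258*19 - 93*257|/(257*19) = 1/4883, and |x - 142/29| = |1258*29 - 142*257|/(257*29) = 12/7453.
Cross-multiplying, 1*7453 = 7453 < 58596 = 12*4883, so 1/4883 is smaller: the convergent 93/19 is closer to x than 142/29.

93/19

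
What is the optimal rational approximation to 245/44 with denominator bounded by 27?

Expand x = 245/44 as a continued fraction with the Euclidean algorithm:
  245 = 5*44 + 25, so a_0 = 5.
  44 = 1*25 + 19, so a_1 = 1.
  25 = 1*19 + 6, so a_2 = 1.
  19 = 3*6 + 1, so a_3 = 3.
  6 = 6*1 + 0, so a_4 = 6.
so x = [5; 1, 1, 3, 6].
Convergents (p_i = a_i*p_{i-1} + p_{i-2}, q_i = a_i*q_{i-1} + q_{i-2} with p_{-2}=0, p_{-1}=1, q_{-2}=1, q_{-1}=0), until the denominator exceeds 27:
  i=0: a_0=5, p_0 = 5*1 + 0 = 5, q_0 = 5*0 + 1 = 1.
  i=1: a_1=1, p_1 = 1*5 + 1 = 6, q_1 = 1*1 + 0 = 1.
  i=2: a_2=1, p_2 = 1*6 + 5 = 11, q_2 = 1*1 + 1 = 2.
  i=3: a_3=3, p_3 = 3*11 + 6 = 39, q_3 = 3*2 + 1 = 7.
  i=4: a_4=6, p_4 = 6*39 + 11 = 245, q_4 = 6*7 + 2 = 44.
q_4 = 44 > 27, so the last convergent with denominator <= 27 is p_3/q_3 = 39/7.
The closest fraction with denominator <= 27 is either p_3/q_3 or the intermediate fraction (k*p_3 + p_2)/(k*q_3 + q_2) with the largest k >= 1 whose denominator stays <= 27; these approach x as k grows, and every other convergent or intermediate fraction in range is farther away.
Largest k: floor((27 - q_2)/q_3) = floor((27 - 2)/7) = 3.
That gives (3*39 + 11)/(3*7 + 2) = 128/23.
Compare the errors: |x - 39/7| = |245*7 - 39*44|/(44*7) = 1/308, and |x - 128/23| = |245*23 - 128*44|/(44*23) = 3/1012.
Cross-multiplying, 3*308 = 924 < 1012 = 1*1012, so 3/1012 is smaller: the intermediate fraction 128/23 is closer to x than 39/7.

128/23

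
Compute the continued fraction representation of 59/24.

Run the Euclidean algorithm on 59 and 24; the successive quotients are the partial quotients a_0, a_1, ... (each step inverts the fractional part left over by the previous one):
  59 = 2*24 + 11, so a_0 = 2.
  24 = 2*11 + 2, so a_1 = 2.
  11 = 5*2 + 1, so a_2 = 5.
  2 = 2*1 + 0, so a_3 = 2.
The remainder reaches 0 after 4 divisions, so the expansion has 4 partial quotients, read off in order.

[2; 2, 5, 2]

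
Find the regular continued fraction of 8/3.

[2; 1, 2]

Run the Euclidean algorithm on 8 and 3; the successive quotients are the partial quotients a_0, a_1, ... (each step inverts the fractional part left over by the previous one):
  8 = 2*3 + 2, so a_0 = 2.
  3 = 1*2 + 1, so a_1 = 1.
  2 = 2*1 + 0, so a_2 = 2.
The remainder reaches 0 after 3 divisions, so the expansion has 3 partial quotients, read off in order.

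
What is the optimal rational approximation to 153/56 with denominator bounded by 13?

30/11

Expand x = 153/56 as a continued fraction with the Euclidean algorithm:
  153 = 2*56 + 41, so a_0 = 2.
  56 = 1*41 + 15, so a_1 = 1.
  41 = 2*15 + 11, so a_2 = 2.
  15 = 1*11 + 4, so a_3 = 1.
  11 = 2*4 + 3, so a_4 = 2.
  4 = 1*3 + 1, so a_5 = 1.
  3 = 3*1 + 0, so a_6 = 3.
so x = [2; 1, 2, 1, 2, 1, 3].
Convergents (p_i = a_i*p_{i-1} + p_{i-2}, q_i = a_i*q_{i-1} + q_{i-2} with p_{-2}=0, p_{-1}=1, q_{-2}=1, q_{-1}=0), until the denominator exceeds 13:
  i=0: a_0=2, p_0 = 2*1 + 0 = 2, q_0 = 2*0 + 1 = 1.
  i=1: a_1=1, p_1 = 1*2 + 1 = 3, q_1 = 1*1 + 0 = 1.
  i=2: a_2=2, p_2 = 2*3 + 2 = 8, q_2 = 2*1 + 1 = 3.
  i=3: a_3=1, p_3 = 1*8 + 3 = 11, q_3 = 1*3 + 1 = 4.
  i=4: a_4=2, p_4 = 2*11 + 8 = 30, q_4 = 2*4 + 3 = 11.
  i=5: a_5=1, p_5 = 1*30 + 11 = 41, q_5 = 1*11 + 4 = 15.
q_5 = 15 > 13, so the last convergent with denominator <= 13 is p_4/q_4 = 30/11.
The closest fraction with denominator <= 13 is either p_4/q_4 or the intermediate fraction (k*p_4 + p_3)/(k*q_4 + q_3) with the largest k >= 1 whose denominator stays <= 13; these approach x as k grows, and every other convergent or intermediate fraction in range is farther away.
Largest k: floor((13 - q_3)/q_4) = floor((13 - 4)/11) = 0.
Since k = 0, no intermediate fraction beyond p_4/q_4 has denominator <= 13, so the convergent 30/11 is the closest (its error is |153*11 - 30*56|/(56*11) = 3/616).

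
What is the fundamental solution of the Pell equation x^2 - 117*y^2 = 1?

(x, y) = (649, 60)

First expand sqrt(117) as a continued fraction. With x_i = (sqrt(117) + m_i)/d_i and (m_0, d_0) = (0, 1): a_0 = floor(sqrt(117)) = 10, since 10^2 = 100 <= 117 < 121 = 11^2.
Iterate m_{i+1} = d_i*a_i - m_i, d_{i+1} = (117 - m_{i+1}^2)/d_i, a_{i+1} = floor((a_0 + m_{i+1})/d_{i+1}):
  m_1 = 1*10 - 0 = 10, d_1 = (117 - 10^2)/1 = 17/1 = 17, a_1 = floor((10 + 10)/17) = 1.
  m_2 = 17*1 - 10 = 7, d_2 = (117 - 7^2)/17 = 68/17 = 4, a_2 = floor((10 + 7)/4) = 4.
  m_3 = 4*4 - 7 = 9, d_3 = (117 - 9^2)/4 = 36/4 = 9, a_3 = floor((10 + 9)/9) = 2.
  m_4 = 9*2 - 9 = 9, d_4 = (117 - 9^2)/9 = 36/9 = 4, a_4 = floor((10 + 9)/4) = 4.
  m_5 = 4*4 - 9 = 7, d_5 = (117 - 7^2)/4 = 68/4 = 17, a_5 = floor((10 + 7)/17) = 1.
  m_6 = 17*1 - 7 = 10, d_6 = (117 - 10^2)/17 = 17/17 = 1, a_6 = floor((10 + 10)/1) = 20.
  m_7 = 1*20 - 10 = 10, d_7 = (117 - 10^2)/1 = 17/1 = 17: (m_7, d_7) = (m_1, d_1) = (10, 17), so from here the quotients repeat a_1, ..., a_6; the period length is 6.
So sqrt(117) = [10; (1, 4, 2, 4, 1, 20)] with period length k = 6.
k is even, so the fundamental solution of x^2 - 117y^2 = 1 is (p_{k-1}, q_{k-1}) = (p_5, q_5); compute convergents through index 5.
Convergents (p_i = a_i*p_{i-1} + p_{i-2}, q_i = a_i*q_{i-1} + q_{i-2} with p_{-2}=0, p_{-1}=1, q_{-2}=1, q_{-1}=0):
  i=0: a_0=10, p_0 = 10*1 + 0 = 10, q_0 = 10*0 + 1 = 1.
  i=1: a_1=1, p_1 = 1*10 + 1 = 11, q_1 = 1*1 + 0 = 1.
  i=2: a_2=4, p_2 = 4*11 + 10 = 54, q_2 = 4*1 + 1 = 5.
  i=3: a_3=2, p_3 = 2*54 + 11 = 119, q_3 = 2*5 + 1 = 11.
  i=4: a_4=4, p_4 = 4*119 + 54 = 530, q_4 = 4*11 + 5 = 49.
  i=5: a_5=1, p_5 = 1*530 + 119 = 649, q_5 = 1*49 + 11 = 60.
Check: 649^2 - 117*60^2 = 421201 - 421200 = 1, so (x, y) = (649, 60) solves the equation, and by the theorem it is the least positive solution.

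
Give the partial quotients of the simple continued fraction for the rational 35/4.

[8; 1, 3]

Run the Euclidean algorithm on 35 and 4; the successive quotients are the partial quotients a_0, a_1, ... (each step inverts the fractional part left over by the previous one):
  35 = 8*4 + 3, so a_0 = 8.
  4 = 1*3 + 1, so a_1 = 1.
  3 = 3*1 + 0, so a_2 = 3.
The remainder reaches 0 after 3 divisions, so the expansion has 3 partial quotients, read off in order.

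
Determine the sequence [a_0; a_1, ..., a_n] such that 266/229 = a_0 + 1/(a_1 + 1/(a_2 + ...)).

Run the Euclidean algorithm on 266 and 229; the successive quotients are the partial quotients a_0, a_1, ... (each step inverts the fractional part left over by the previous one):
  266 = 1*229 + 37, so a_0 = 1.
  229 = 6*37 + 7, so a_1 = 6.
  37 = 5*7 + 2, so a_2 = 5.
  7 = 3*2 + 1, so a_3 = 3.
  2 = 2*1 + 0, so a_4 = 2.
The remainder reaches 0 after 5 divisions, so the expansion has 5 partial quotients, read off in order.

[1; 6, 5, 3, 2]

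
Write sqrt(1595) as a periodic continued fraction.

[39; (1, 14, 1, 78)]

Write x_i = (sqrt(1595) + m_i)/d_i with (m_0, d_0) = (0, 1). a_0 = floor(sqrt(1595)) = 39, since 39^2 = 1521 <= 1595 < 1600 = 40^2.
Iterate m_{i+1} = d_i*a_i - m_i, d_{i+1} = (1595 - m_{i+1}^2)/d_i, a_{i+1} = floor((a_0 + m_{i+1})/d_{i+1}):
  m_1 = 1*39 - 0 = 39, d_1 = (1595 - 39^2)/1 = 74/1 = 74, a_1 = floor((39 + 39)/74) = 1.
  m_2 = 74*1 - 39 = 35, d_2 = (1595 - 35^2)/74 = 370/74 = 5, a_2 = floor((39 + 35)/5) = 14.
  m_3 = 5*14 - 35 = 35, d_3 = (1595 - 35^2)/5 = 370/5 = 74, a_3 = floor((39 + 35)/74) = 1.
  m_4 = 74*1 - 35 = 39, d_4 = (1595 - 39^2)/74 = 74/74 = 1, a_4 = floor((39 + 39)/1) = 78.
  m_5 = 1*78 - 39 = 39, d_5 = (1595 - 39^2)/1 = 74/1 = 74: (m_5, d_5) = (m_1, d_1) = (39, 74), so from here the quotients repeat a_1, ..., a_4; the period length is 4.
Hence the expansion of sqrt(1595) is a_0 = 39 followed by the repeating block 1, 14, 1, 78 (period 4).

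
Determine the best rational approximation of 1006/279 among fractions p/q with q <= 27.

Expand x = 1006/279 as a continued fraction with the Euclidean algorithm:
  1006 = 3*279 + 169, so a_0 = 3.
  279 = 1*169 + 110, so a_1 = 1.
  169 = 1*110 + 59, so a_2 = 1.
  110 = 1*59 + 51, so a_3 = 1.
  59 = 1*51 + 8, so a_4 = 1.
  51 = 6*8 + 3, so a_5 = 6.
  8 = 2*3 + 2, so a_6 = 2.
  3 = 1*2 + 1, so a_7 = 1.
  2 = 2*1 + 0, so a_8 = 2.
so x = [3; 1, 1, 1, 1, 6, 2, 1, 2].
Convergents (p_i = a_i*p_{i-1} + p_{i-2}, q_i = a_i*q_{i-1} + q_{i-2} with p_{-2}=0, p_{-1}=1, q_{-2}=1, q_{-1}=0), until the denominator exceeds 27:
  i=0: a_0=3, p_0 = 3*1 + 0 = 3, q_0 = 3*0 + 1 = 1.
  i=1: a_1=1, p_1 = 1*3 + 1 = 4, q_1 = 1*1 + 0 = 1.
  i=2: a_2=1, p_2 = 1*4 + 3 = 7, q_2 = 1*1 + 1 = 2.
  i=3: a_3=1, p_3 = 1*7 + 4 = 11, q_3 = 1*2 + 1 = 3.
  i=4: a_4=1, p_4 = 1*11 + 7 = 18, q_4 = 1*3 + 2 = 5.
  i=5: a_5=6, p_5 = 6*18 + 11 = 119, q_5 = 6*5 + 3 = 33.
q_5 = 33 > 27, so the last convergent with denominator <= 27 is p_4/q_4 = 18/5.
The closest fraction with denominator <= 27 is either p_4/q_4 or the intermediate fraction (k*p_4 + p_3)/(k*q_4 + q_3) with the largest k >= 1 whose denominator stays <= 27; these approach x as k grows, and every other convergent or intermediate fraction in range is farther away.
Largest k: floor((27 - q_3)/q_4) = floor((27 - 3)/5) = 4.
That gives (4*18 + 11)/(4*5 + 3) = 83/23.
Compare the errors: |x - 18/5| = |1006*5 - 18*279|/(279*5) = 8/1395, and |x - 83/23| = |1006*23 - 83*279|/(279*23) = 19/6417.
Cross-multiplying, 19*1395 = 26505 < 51336 = 8*6417, so 19/6417 is smaller: the intermediate fraction 83/23 is closer to x than 18/5.

83/23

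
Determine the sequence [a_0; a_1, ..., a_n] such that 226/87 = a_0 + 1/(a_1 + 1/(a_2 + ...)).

[2; 1, 1, 2, 17]

Run the Euclidean algorithm on 226 and 87; the successive quotients are the partial quotients a_0, a_1, ... (each step inverts the fractional part left over by the previous one):
  226 = 2*87 + 52, so a_0 = 2.
  87 = 1*52 + 35, so a_1 = 1.
  52 = 1*35 + 17, so a_2 = 1.
  35 = 2*17 + 1, so a_3 = 2.
  17 = 17*1 + 0, so a_4 = 17.
The remainder reaches 0 after 5 divisions, so the expansion has 5 partial quotients, read off in order.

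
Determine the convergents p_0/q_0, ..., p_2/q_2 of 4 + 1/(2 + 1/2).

4/1, 9/2, 22/5

Using the convergent recurrence p_i = a_i*p_{i-1} + p_{i-2}, q_i = a_i*q_{i-1} + q_{i-2} with p_{-2}=0, p_{-1}=1, q_{-2}=1, q_{-1}=0:
  i=0: a_0=4, p_0 = 4*1 + 0 = 4, q_0 = 4*0 + 1 = 1.
  i=1: a_1=2, p_1 = 2*4 + 1 = 9, q_1 = 2*1 + 0 = 2.
  i=2: a_2=2, p_2 = 2*9 + 4 = 22, q_2 = 2*2 + 1 = 5.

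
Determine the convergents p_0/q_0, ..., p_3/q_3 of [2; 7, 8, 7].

Using the convergent recurrence p_i = a_i*p_{i-1} + p_{i-2}, q_i = a_i*q_{i-1} + q_{i-2} with p_{-2}=0, p_{-1}=1, q_{-2}=1, q_{-1}=0:
  i=0: a_0=2, p_0 = 2*1 + 0 = 2, q_0 = 2*0 + 1 = 1.
  i=1: a_1=7, p_1 = 7*2 + 1 = 15, q_1 = 7*1 + 0 = 7.
  i=2: a_2=8, p_2 = 8*15 + 2 = 122, q_2 = 8*7 + 1 = 57.
  i=3: a_3=7, p_3 = 7*122 + 15 = 869, q_3 = 7*57 + 7 = 406.

2/1, 15/7, 122/57, 869/406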